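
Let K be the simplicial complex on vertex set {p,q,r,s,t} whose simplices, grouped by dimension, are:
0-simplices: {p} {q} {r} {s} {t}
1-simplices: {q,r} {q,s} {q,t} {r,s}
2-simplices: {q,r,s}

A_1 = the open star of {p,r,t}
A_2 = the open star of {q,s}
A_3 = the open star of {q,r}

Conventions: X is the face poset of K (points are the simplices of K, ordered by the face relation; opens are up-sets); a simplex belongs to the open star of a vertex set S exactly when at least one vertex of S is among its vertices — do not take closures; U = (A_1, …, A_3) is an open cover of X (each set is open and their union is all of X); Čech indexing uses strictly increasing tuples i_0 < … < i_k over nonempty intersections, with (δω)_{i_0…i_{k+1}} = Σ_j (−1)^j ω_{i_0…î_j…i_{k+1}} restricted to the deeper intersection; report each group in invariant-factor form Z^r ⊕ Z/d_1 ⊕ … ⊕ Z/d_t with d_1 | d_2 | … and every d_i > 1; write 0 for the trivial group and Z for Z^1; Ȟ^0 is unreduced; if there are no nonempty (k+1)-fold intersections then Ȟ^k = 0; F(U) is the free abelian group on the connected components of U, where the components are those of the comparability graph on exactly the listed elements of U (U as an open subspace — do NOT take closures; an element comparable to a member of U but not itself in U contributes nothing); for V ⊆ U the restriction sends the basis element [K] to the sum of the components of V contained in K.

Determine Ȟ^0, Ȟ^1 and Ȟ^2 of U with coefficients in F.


cover nerve:
  A1={{p},{r},{t},{q,r},{q,t},{r,s},{q,r,s}} A2={{q},{s},{q,r},{q,s},{q,t},{r,s},{q,r,s}} A3={{q},{r},{q,r},{q,s},{q,t},{r,s},{q,r,s}}
  A12={{q,r},{q,t},{r,s},{q,r,s}} A13={{r},{q,r},{q,t},{r,s},{q,r,s}} A23={{q},{q,r},{q,s},{q,t},{r,s},{q,r,s}}
  A123={{q,r},{q,t},{r,s},{q,r,s}}
components per intersection:
  A1: {{p}} {{r},{q,r},{r,s},{q,r,s}} {{t},{q,t}}
  A2: {{q},{s},{q,r},{q,s},{q,t},{r,s},{q,r,s}}
  A3: {{q},{r},{q,r},{q,s},{q,t},{r,s},{q,r,s}}
  A12: {{q,r},{r,s},{q,r,s}} {{q,t}}
  A13: {{r},{q,r},{r,s},{q,r,s}} {{q,t}}
  A23: {{q},{q,r},{q,s},{q,t},{r,s},{q,r,s}}
  A123: {{q,r},{r,s},{q,r,s}} {{q,t}}
C dims 5,5,2; δ0: rk 3, SNF 1^3; δ1: rk 2, SNF 1^2
Ȟ^0: (5−3)−0=2 ⇒ Z^2
Ȟ^1: (5−2)−3=0 ⇒ 0
Ȟ^2: (2−0)−2=0 ⇒ 0

Ȟ^0 ≅ Z^2, Ȟ^1 ≅ 0, Ȟ^2 ≅ 0


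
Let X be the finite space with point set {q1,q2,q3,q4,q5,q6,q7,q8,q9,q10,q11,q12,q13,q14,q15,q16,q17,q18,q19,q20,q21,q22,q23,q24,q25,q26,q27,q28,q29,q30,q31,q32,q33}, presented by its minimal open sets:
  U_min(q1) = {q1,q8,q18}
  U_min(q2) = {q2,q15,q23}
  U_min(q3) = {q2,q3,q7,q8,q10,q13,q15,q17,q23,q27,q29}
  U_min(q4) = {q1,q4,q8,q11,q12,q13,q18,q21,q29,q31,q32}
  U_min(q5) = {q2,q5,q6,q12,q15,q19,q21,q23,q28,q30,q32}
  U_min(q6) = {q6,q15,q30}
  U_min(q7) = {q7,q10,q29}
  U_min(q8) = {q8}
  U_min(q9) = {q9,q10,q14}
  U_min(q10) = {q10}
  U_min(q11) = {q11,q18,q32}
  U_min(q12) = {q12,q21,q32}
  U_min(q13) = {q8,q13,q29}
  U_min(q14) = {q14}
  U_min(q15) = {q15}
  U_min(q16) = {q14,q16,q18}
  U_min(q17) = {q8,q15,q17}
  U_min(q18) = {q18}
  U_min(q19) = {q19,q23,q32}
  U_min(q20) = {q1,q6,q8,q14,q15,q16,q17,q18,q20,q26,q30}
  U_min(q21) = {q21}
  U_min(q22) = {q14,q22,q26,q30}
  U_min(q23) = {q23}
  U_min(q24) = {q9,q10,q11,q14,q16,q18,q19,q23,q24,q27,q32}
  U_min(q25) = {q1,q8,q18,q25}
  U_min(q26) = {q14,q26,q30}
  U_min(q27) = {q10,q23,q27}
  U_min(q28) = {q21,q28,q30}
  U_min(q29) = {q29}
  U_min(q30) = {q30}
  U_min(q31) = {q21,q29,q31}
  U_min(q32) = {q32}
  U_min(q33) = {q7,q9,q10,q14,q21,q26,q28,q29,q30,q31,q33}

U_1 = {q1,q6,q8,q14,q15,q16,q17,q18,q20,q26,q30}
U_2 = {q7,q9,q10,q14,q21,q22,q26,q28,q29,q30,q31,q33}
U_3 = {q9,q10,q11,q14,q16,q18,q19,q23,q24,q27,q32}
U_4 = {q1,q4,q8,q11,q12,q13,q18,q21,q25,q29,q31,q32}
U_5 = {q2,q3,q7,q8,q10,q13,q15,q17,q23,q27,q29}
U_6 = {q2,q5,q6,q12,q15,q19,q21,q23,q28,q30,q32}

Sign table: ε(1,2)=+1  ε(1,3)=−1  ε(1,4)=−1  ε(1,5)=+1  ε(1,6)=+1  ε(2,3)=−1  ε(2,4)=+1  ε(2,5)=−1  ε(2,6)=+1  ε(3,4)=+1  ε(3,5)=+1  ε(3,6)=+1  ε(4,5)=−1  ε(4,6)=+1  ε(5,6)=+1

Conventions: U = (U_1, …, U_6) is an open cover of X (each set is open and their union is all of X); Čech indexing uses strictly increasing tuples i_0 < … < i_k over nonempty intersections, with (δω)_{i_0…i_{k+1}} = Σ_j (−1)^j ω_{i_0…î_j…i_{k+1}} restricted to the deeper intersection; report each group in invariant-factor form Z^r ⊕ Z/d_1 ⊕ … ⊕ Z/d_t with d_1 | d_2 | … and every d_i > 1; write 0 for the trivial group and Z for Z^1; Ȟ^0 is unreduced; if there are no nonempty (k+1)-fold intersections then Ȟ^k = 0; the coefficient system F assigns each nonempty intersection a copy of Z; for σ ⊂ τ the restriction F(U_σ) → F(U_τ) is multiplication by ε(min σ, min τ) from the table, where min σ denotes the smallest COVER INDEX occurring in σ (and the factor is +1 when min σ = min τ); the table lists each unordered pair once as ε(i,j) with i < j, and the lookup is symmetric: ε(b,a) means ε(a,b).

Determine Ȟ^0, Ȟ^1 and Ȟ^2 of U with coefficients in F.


Ȟ^0 = 0,  Ȟ^1 = Z/2,  Ȟ^2 = Z

nerve of the cover:
  U12={q14,q26,q30} U13={q14,q16,q18} U14={q1,q8,q18} U15={q8,q15,q17} U16={q6,q15,q30} U23={q9,q10,q14} U24={q21,q29,q31} U25={q7,q10,q29} U26={q21,q28,q30} U34={q11,q18,q32} U35={q10,q23,q27} U36={q19,q23,q32} U45={q8,q13,q29} U46={q12,q21,q32} U56={q2,q15,q23}
  U123={q14} U126={q30} U134={q18} U145={q8} U156={q15} U235={q10} U245={q29} U246={q21} U346={q32} U356={q23}
C dims 6,15,10; δ0: rk 6, SNF 1^5·2; δ1: rk 9, SNF 1^9
Ȟ^0 = (6 − 6) − 0 = 0, so Ȟ^0 ≅ 0
Ȟ^1 = (15 − 9) − 6 = 0 plus torsion [2], so Ȟ^1 ≅ Z/2
Ȟ^2 = (10 − 0) − 9 = 1, so Ȟ^2 ≅ Z


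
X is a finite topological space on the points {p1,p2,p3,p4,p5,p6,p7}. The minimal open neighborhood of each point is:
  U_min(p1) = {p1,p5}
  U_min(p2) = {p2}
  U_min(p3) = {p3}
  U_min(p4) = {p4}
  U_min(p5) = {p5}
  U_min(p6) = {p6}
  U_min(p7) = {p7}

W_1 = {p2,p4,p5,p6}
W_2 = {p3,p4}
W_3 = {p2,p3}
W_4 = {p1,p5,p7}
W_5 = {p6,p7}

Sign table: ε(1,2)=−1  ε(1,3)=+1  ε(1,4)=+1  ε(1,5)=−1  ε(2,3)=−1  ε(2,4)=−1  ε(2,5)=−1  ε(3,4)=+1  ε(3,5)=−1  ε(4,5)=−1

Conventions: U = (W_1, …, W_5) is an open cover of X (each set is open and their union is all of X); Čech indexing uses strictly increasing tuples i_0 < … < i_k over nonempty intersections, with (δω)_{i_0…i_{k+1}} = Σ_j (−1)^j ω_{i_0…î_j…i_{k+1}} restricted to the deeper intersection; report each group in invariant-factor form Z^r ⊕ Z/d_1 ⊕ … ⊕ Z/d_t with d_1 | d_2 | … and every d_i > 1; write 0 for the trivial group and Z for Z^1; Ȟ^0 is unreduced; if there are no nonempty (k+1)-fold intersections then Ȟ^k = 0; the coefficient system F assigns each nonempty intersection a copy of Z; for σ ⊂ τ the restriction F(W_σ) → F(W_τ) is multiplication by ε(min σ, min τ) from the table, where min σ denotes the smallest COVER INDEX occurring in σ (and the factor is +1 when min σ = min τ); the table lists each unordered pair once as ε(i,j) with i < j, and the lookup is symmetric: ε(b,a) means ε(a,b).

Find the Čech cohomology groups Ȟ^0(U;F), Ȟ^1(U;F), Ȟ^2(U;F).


nerve simplices:
  W12={p4} W13={p2} W14={p5} W15={p6} W23={p3} W45={p7}
C dims 5,6; δ0: rk 4, SNF 1^4
degree 0: 5−4−0 = 1 → Ȟ^0 ≅ Z
degree 1: 6−0−4 = 2 → Ȟ^1 ≅ Z^2
degree 2: 0−0−0 = 0 → Ȟ^2 ≅ 0

Ȟ^0(U;F) ≅ Z,  Ȟ^1(U;F) ≅ Z^2,  Ȟ^2(U;F) ≅ 0


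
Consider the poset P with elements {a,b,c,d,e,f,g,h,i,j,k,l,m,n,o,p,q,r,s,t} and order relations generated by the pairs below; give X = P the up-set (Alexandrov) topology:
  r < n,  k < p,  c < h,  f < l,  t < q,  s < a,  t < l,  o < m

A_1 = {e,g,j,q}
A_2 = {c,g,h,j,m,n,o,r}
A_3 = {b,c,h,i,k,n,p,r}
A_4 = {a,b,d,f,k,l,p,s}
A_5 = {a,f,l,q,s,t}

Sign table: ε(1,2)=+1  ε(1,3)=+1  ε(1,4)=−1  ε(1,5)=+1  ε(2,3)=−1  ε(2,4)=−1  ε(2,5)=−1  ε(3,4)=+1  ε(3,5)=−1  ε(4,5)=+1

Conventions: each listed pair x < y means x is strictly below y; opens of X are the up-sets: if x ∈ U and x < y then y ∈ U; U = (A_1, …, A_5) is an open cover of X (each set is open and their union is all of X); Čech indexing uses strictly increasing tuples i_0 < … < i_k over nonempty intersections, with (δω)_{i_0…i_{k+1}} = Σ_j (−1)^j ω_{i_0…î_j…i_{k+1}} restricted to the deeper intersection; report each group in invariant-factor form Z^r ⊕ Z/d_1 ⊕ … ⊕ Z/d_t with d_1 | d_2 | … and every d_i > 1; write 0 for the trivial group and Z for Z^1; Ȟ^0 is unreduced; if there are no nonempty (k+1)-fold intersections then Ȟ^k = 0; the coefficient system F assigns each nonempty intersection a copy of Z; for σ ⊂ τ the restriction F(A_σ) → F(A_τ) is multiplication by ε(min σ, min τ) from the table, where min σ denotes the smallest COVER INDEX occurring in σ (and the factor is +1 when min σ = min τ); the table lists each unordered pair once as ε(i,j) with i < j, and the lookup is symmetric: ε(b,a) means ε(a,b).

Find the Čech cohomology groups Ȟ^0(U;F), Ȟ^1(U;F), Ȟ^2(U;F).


Ȟ^0 = 0; Ȟ^1 = Z/2; Ȟ^2 = 0

nerve of the cover:
  A12={g,j} A15={q} A23={c,h,n,r} A34={b,k,p} A45={a,f,l,s}
C dims 5,5; δ0: rk 5, SNF 1^4·2
Ȟ^0 = (5 − 5) − 0 = 0, so Ȟ^0 ≅ 0
Ȟ^1 = (5 − 0) − 5 = 0 plus torsion [2], so Ȟ^1 ≅ Z/2
Ȟ^2 = (0 − 0) − 0 = 0, so Ȟ^2 ≅ 0


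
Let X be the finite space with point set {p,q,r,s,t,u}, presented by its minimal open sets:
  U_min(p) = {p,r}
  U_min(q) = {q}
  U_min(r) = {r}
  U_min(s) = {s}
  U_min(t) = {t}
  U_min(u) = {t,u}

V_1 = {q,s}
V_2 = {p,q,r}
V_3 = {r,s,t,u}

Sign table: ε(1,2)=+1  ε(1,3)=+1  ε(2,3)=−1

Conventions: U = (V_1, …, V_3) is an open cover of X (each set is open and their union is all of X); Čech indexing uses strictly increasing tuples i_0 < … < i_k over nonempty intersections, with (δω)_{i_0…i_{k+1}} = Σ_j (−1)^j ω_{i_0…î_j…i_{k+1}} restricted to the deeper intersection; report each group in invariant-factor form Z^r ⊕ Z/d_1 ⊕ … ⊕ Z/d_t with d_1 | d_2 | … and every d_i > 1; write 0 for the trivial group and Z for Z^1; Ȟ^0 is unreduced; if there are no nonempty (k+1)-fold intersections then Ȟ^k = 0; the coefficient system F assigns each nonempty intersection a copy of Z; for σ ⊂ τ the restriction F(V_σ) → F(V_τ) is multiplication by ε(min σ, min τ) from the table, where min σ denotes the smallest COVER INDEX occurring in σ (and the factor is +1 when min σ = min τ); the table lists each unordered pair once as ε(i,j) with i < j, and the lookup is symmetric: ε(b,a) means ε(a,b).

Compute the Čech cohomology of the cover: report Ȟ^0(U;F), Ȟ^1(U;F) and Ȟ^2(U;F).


intersection data:
  V12={q} V13={s} V23={r}
C dims 3,3; δ0: rk 3, SNF 1^2·2
Ȟ^0 = (3 − 3) − 0 = 0, so Ȟ^0 ≅ 0
Ȟ^1 = (3 − 0) − 3 = 0 plus torsion [2], so Ȟ^1 ≅ Z/2
Ȟ^2 = (0 − 0) − 0 = 0, so Ȟ^2 ≅ 0

Ȟ^0 ≅ 0, Ȟ^1 ≅ Z/2 and Ȟ^2 ≅ 0


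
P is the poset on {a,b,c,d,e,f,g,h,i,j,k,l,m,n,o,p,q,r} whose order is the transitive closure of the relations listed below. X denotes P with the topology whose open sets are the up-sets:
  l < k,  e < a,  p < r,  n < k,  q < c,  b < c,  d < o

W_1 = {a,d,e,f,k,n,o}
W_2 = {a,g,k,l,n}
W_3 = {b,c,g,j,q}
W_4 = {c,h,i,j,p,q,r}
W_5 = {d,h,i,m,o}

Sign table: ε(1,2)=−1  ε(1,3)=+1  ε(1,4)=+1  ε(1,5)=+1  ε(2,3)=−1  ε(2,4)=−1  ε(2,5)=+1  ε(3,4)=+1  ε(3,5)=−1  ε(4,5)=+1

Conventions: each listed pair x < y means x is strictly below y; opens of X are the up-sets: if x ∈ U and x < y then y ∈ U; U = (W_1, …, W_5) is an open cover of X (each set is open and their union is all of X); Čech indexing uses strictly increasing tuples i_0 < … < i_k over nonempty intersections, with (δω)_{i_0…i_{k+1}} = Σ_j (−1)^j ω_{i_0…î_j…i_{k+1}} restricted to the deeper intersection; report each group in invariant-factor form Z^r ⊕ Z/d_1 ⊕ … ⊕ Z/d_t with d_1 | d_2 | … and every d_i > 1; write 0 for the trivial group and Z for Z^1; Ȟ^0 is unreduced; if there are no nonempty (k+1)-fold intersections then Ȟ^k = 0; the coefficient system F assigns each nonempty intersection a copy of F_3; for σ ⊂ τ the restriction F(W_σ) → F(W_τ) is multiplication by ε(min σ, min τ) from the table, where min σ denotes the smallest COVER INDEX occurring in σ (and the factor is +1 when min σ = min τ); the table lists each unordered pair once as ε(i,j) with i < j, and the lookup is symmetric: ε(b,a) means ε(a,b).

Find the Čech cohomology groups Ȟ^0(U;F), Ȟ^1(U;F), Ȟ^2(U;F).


Ȟ^0 = Z/3, Ȟ^1 = Z/3 and Ȟ^2 = 0

intersection data:
  W12={a,k,n} W15={d,o} W23={g} W34={c,j,q} W45={h,i}
C dims 5,5; δ0: rk_F3 4
Ȟ^0 = (5 − 4) − 0 = 1, so Ȟ^0 ≅ Z/3
Ȟ^1 = (5 − 0) − 4 = 1, so Ȟ^1 ≅ Z/3
Ȟ^2 = (0 − 0) − 0 = 0, so Ȟ^2 ≅ 0


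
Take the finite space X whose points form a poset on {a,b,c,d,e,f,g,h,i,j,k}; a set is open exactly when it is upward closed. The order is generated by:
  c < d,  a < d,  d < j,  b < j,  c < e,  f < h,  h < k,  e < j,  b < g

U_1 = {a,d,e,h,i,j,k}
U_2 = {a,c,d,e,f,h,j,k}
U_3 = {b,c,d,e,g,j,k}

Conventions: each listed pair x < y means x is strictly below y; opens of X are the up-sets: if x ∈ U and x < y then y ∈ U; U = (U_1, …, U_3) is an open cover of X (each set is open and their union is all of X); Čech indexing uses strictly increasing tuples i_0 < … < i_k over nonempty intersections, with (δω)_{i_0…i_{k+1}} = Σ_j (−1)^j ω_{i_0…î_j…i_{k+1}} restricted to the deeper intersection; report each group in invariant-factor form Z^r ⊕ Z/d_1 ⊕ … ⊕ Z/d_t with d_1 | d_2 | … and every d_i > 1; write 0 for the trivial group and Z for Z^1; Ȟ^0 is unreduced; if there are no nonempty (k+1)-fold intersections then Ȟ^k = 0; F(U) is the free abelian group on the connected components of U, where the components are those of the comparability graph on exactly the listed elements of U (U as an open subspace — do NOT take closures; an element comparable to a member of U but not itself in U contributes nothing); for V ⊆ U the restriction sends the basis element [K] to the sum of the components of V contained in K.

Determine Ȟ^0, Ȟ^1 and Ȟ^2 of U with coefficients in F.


cover nerve:
  U12={a,d,e,h,j,k} U13={d,e,j,k} U23={c,d,e,j,k}
  U123={d,e,j,k}
components per intersection:
  U1: {a,d,e,j} {h,k} {i}
  U2: {a,c,d,e,j} {f,h,k}
  U3: {b,c,d,e,g,j} {k}
  U12: {a,d,e,j} {h,k}
  U13: {d,e,j} {k}
  U23: {c,d,e,j} {k}
  U123: {d,e,j} {k}
C dims 7,6,2; δ0: rk 4, SNF 1^4; δ1: rk 2, SNF 1^2
Ȟ^0: (7−4)−0=3 ⇒ Z^3
Ȟ^1: (6−2)−4=0 ⇒ 0
Ȟ^2: (2−0)−2=0 ⇒ 0

Ȟ^0 = Z^3,  Ȟ^1 = 0,  Ȟ^2 = 0


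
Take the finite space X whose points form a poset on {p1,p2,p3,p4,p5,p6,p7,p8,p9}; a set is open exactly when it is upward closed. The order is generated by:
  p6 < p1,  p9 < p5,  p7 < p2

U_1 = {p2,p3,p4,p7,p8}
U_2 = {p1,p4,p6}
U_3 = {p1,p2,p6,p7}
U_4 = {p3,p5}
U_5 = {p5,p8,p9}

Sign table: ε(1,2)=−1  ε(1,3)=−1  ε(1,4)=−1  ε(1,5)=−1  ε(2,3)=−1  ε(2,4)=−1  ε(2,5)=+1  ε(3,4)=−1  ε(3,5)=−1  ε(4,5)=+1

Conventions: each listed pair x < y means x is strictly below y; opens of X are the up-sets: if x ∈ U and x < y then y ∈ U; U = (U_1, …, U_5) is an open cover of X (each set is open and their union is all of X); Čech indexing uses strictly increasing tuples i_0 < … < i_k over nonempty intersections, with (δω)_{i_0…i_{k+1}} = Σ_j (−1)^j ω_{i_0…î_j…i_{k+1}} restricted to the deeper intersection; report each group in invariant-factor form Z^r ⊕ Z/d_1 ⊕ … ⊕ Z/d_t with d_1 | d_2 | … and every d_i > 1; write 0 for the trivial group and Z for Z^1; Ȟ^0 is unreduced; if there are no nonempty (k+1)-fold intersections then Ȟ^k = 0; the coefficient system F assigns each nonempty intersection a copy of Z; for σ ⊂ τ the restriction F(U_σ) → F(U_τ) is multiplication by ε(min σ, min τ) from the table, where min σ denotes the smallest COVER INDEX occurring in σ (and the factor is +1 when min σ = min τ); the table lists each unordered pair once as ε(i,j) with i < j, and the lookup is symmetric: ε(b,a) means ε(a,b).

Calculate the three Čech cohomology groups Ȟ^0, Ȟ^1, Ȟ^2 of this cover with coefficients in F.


Ȟ^0(U;F) ≅ 0, Ȟ^1(U;F) ≅ Z ⊕ Z/2 and Ȟ^2(U;F) ≅ 0

nerve simplices:
  U12={p4} U13={p2,p7} U14={p3} U15={p8} U23={p1,p6} U45={p5}
C dims 5,6; δ0: rk 5, SNF 1^4·2
degree 0: 5−5−0 = 0 → Ȟ^0 ≅ 0
degree 1: 6−0−5 = 1 plus torsion [2] → Ȟ^1 ≅ Z ⊕ Z/2
degree 2: 0−0−0 = 0 → Ȟ^2 ≅ 0


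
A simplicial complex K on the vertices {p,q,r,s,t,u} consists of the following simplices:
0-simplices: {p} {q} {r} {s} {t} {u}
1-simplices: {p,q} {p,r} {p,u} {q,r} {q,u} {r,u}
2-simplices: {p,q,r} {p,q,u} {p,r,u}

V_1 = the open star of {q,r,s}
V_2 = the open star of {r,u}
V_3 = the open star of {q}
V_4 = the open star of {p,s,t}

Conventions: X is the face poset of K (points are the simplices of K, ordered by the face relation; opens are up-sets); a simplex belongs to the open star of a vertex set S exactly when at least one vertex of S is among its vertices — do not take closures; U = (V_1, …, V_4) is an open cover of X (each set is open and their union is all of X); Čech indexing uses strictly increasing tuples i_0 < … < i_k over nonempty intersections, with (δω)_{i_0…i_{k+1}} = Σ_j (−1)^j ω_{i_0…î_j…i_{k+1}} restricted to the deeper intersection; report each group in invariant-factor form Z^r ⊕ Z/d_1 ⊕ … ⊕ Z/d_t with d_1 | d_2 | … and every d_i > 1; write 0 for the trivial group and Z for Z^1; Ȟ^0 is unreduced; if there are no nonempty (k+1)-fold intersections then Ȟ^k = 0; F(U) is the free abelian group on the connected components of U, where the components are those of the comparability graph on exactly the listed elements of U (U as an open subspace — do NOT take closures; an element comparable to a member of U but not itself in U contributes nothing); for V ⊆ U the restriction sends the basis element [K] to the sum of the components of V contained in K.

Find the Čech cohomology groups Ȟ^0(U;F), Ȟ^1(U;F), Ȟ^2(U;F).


Ȟ^0 = Z^3, Ȟ^1 = 0, Ȟ^2 = 0

cover nerve:
  V1={{q},{r},{s},{p,q},{p,r},{q,r},{q,u},{r,u},{p,q,r},{p,q,u},{p,r,u}} V2={{r},{u},{p,r},{p,u},{q,r},{q,u},{r,u},{p,q,r},{p,q,u},{p,r,u}} V3={{q},{p,q},{q,r},{q,u},{p,q,r},{p,q,u}} V4={{p},{s},{t},{p,q},{p,r},{p,u},{p,q,r},{p,q,u},{p,r,u}}
  V12={{r},{p,r},{q,r},{q,u},{r,u},{p,q,r},{p,q,u},{p,r,u}} V13={{q},{p,q},{q,r},{q,u},{p,q,r},{p,q,u}} V14={{s},{p,q},{p,r},{p,q,r},{p,q,u},{p,r,u}} V23={{q,r},{q,u},{p,q,r},{p,q,u}} V24={{p,r},{p,u},{p,q,r},{p,q,u},{p,r,u}} V34={{p,q},{p,q,r},{p,q,u}}
  V123={{q,r},{q,u},{p,q,r},{p,q,u}} V124={{p,r},{p,q,r},{p,q,u},{p,r,u}} V134={{p,q},{p,q,r},{p,q,u}} V234={{p,q,r},{p,q,u}}
  V1234={{p,q,r},{p,q,u}}
components per intersection:
  V1: {{q},{r},{p,q},{p,r},{q,r},{q,u},{r,u},{p,q,r},{p,q,u},{p,r,u}} {{s}}
  V2: {{r},{u},{p,r},{p,u},{q,r},{q,u},{r,u},{p,q,r},{p,q,u},{p,r,u}}
  V3: {{q},{p,q},{q,r},{q,u},{p,q,r},{p,q,u}}
  V4: {{p},{p,q},{p,r},{p,u},{p,q,r},{p,q,u},{p,r,u}} {{s}} {{t}}
  V12: {{r},{p,r},{q,r},{r,u},{p,q,r},{p,r,u}} {{q,u},{p,q,u}}
  V13: {{q},{p,q},{q,r},{q,u},{p,q,r},{p,q,u}}
  V14: {{s}} {{p,q},{p,r},{p,q,r},{p,q,u},{p,r,u}}
  V23: {{q,r},{p,q,r}} {{q,u},{p,q,u}}
  V24: {{p,r},{p,u},{p,q,r},{p,q,u},{p,r,u}}
  V34: {{p,q},{p,q,r},{p,q,u}}
  V123: {{q,r},{p,q,r}} {{q,u},{p,q,u}}
  V124: {{p,r},{p,q,r},{p,r,u}} {{p,q,u}}
  V134: {{p,q},{p,q,r},{p,q,u}}
  V234: {{p,q,r}} {{p,q,u}}
  V1234: {{p,q,r}} {{p,q,u}}
C dims 7,9,7,2; δ0: rk 4, SNF 1^4; δ1: rk 5, SNF 1^5; δ2: rk 2, SNF 1^2
Ȟ^0: (7−4)−0=3 ⇒ Z^3
Ȟ^1: (9−5)−4=0 ⇒ 0
Ȟ^2: (7−2)−5=0 ⇒ 0


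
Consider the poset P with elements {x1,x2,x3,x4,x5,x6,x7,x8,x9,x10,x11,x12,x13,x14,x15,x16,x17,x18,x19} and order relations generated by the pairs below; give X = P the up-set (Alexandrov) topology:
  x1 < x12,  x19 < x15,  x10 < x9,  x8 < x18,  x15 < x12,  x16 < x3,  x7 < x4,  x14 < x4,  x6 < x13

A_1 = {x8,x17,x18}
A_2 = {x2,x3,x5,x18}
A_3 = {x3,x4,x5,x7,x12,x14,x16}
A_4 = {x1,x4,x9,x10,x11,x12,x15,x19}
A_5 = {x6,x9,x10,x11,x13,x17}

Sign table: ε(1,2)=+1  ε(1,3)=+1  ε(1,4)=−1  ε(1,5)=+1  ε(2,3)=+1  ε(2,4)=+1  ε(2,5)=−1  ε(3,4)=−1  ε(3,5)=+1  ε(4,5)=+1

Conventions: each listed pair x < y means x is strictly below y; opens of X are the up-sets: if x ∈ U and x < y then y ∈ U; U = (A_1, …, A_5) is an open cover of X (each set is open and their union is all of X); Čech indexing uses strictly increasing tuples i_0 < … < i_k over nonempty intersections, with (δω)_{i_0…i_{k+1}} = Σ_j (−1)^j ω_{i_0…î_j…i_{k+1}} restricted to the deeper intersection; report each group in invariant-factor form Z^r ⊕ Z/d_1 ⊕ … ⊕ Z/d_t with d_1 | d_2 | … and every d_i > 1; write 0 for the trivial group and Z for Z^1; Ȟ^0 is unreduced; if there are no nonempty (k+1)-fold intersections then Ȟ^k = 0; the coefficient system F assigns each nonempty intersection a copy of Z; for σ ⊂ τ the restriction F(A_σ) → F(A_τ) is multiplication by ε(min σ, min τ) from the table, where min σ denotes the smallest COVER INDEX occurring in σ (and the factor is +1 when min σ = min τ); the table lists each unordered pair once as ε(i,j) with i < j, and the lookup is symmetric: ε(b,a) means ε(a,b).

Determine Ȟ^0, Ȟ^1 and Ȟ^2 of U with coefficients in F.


nonempty intersections:
  A12={x18} A15={x17} A23={x3,x5} A34={x4,x12} A45={x9,x10,x11}
C dims 5,5; δ0: rk 5, SNF 1^4·2
Ȟ^0: (5−5)−0=0 ⇒ 0
Ȟ^1: (5−0)−5=0 plus torsion [2] ⇒ Z/2
Ȟ^2: (0−0)−0=0 ⇒ 0

Ȟ^0(U;F) ≅ 0,  Ȟ^1(U;F) ≅ Z/2,  Ȟ^2(U;F) ≅ 0


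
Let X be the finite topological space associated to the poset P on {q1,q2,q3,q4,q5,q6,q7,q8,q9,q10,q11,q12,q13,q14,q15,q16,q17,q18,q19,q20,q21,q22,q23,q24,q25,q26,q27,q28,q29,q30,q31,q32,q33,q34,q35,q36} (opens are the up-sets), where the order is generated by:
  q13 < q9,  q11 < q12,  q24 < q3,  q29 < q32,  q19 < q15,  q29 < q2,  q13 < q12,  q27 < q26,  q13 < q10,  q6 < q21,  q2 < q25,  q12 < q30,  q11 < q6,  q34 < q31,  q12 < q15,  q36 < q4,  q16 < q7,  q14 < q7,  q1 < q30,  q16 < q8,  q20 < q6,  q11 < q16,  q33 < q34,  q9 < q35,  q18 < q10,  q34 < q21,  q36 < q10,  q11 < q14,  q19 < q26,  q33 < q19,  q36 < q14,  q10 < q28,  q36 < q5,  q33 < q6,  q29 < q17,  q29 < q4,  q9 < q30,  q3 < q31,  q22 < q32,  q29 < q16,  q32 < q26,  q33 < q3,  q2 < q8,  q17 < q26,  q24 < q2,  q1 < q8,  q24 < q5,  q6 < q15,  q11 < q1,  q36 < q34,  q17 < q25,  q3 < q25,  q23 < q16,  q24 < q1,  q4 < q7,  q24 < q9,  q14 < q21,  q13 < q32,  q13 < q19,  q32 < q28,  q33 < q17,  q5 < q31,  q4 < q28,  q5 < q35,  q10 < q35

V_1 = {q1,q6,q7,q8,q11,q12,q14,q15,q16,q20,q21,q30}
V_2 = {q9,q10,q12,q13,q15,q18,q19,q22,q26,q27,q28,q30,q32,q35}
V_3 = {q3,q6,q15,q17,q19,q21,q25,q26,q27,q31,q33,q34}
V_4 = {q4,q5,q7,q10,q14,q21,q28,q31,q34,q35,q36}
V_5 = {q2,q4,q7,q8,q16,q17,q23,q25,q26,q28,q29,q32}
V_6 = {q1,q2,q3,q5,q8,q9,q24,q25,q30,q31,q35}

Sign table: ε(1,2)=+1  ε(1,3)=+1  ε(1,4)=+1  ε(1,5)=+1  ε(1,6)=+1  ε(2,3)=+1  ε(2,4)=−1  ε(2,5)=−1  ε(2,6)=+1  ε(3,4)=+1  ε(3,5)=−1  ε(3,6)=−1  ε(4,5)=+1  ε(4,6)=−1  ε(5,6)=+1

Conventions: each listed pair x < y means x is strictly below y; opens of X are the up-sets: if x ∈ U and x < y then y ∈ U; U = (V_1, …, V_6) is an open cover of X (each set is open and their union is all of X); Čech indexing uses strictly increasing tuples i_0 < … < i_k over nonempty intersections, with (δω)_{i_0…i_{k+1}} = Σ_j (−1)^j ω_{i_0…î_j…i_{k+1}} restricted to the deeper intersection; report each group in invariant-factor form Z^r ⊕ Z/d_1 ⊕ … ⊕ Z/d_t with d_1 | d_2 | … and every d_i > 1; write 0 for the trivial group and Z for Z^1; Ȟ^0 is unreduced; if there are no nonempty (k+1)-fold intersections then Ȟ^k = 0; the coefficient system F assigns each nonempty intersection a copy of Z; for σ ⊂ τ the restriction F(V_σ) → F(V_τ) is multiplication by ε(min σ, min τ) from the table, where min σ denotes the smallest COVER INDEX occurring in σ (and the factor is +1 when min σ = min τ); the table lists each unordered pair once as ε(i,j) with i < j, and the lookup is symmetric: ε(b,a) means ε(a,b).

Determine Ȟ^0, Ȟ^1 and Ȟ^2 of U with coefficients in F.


nonempty intersections:
  V12={q12,q15,q30} V13={q6,q15,q21} V14={q7,q14,q21} V15={q7,q8,q16} V16={q1,q8,q30} V23={q15,q19,q26,q27} V24={q10,q28,q35} V25={q26,q28,q32} V26={q9,q30,q35} V34={q21,q31,q34} V35={q17,q25,q26} V36={q3,q25,q31} V45={q4,q7,q28} V46={q5,q31,q35} V56={q2,q8,q25}
  V123={q15} V126={q30} V134={q21} V145={q7} V156={q8} V235={q26} V245={q28} V246={q35} V346={q31} V356={q25}
C dims 6,15,10; δ0: rk 6, SNF 1^5·2; δ1: rk 9, SNF 1^9
Ȟ^0: (6−6)−0=0 ⇒ 0
Ȟ^1: (15−9)−6=0 plus torsion [2] ⇒ Z/2
Ȟ^2: (10−0)−9=1 ⇒ Z

Ȟ^0 = 0; Ȟ^1 = Z/2; Ȟ^2 = Z


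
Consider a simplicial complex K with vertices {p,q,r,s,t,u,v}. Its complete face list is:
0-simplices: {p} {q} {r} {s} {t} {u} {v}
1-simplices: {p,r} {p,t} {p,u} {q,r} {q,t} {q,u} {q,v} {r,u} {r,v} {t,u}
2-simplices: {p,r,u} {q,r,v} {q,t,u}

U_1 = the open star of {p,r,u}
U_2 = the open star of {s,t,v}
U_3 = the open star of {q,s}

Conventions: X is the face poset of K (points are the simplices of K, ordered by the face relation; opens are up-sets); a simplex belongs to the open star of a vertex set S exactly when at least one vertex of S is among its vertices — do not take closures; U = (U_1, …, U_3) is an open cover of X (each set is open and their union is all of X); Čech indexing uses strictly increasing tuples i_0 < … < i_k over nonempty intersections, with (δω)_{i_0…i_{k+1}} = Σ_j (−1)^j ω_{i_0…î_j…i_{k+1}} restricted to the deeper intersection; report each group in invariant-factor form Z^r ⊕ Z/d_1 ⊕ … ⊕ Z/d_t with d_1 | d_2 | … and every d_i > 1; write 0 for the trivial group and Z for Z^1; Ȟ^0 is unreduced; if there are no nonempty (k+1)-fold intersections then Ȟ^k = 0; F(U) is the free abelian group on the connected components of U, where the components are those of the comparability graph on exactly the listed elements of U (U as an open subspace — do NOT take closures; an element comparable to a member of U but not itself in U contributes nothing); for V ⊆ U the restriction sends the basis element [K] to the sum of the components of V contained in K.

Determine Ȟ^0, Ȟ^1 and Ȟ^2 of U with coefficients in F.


nerve simplices:
  U1={{p},{r},{u},{p,r},{p,t},{p,u},{q,r},{q,u},{r,u},{r,v},{t,u},{p,r,u},{q,r,v},{q,t,u}} U2={{s},{t},{v},{p,t},{q,t},{q,v},{r,v},{t,u},{q,r,v},{q,t,u}} U3={{q},{s},{q,r},{q,t},{q,u},{q,v},{q,r,v},{q,t,u}}
  U12={{p,t},{r,v},{t,u},{q,r,v},{q,t,u}} U13={{q,r},{q,u},{q,r,v},{q,t,u}} U23={{s},{q,t},{q,v},{q,r,v},{q,t,u}}
  U123={{q,r,v},{q,t,u}}
components per intersection:
  U1: {{p},{r},{u},{p,r},{p,t},{p,u},{q,r},{q,u},{r,u},{r,v},{t,u},{p,r,u},{q,r,v},{q,t,u}}
  U2: {{s}} {{t},{p,t},{q,t},{t,u},{q,t,u}} {{v},{q,v},{r,v},{q,r,v}}
  U3: {{q},{q,r},{q,t},{q,u},{q,v},{q,r,v},{q,t,u}} {{s}}
  U12: {{p,t}} {{r,v},{q,r,v}} {{t,u},{q,t,u}}
  U13: {{q,r},{q,r,v}} {{q,u},{q,t,u}}
  U23: {{s}} {{q,t},{q,t,u}} {{q,v},{q,r,v}}
  U123: {{q,r,v}} {{q,t,u}}
C dims 6,8,2; δ0: rk 4, SNF 1^4; δ1: rk 2, SNF 1^2
degree 0: 6−4−0 = 2 → Ȟ^0 ≅ Z^2
degree 1: 8−2−4 = 2 → Ȟ^1 ≅ Z^2
degree 2: 2−0−2 = 0 → Ȟ^2 ≅ 0

Ȟ^0 = Z^2,  Ȟ^1 = Z^2,  Ȟ^2 = 0


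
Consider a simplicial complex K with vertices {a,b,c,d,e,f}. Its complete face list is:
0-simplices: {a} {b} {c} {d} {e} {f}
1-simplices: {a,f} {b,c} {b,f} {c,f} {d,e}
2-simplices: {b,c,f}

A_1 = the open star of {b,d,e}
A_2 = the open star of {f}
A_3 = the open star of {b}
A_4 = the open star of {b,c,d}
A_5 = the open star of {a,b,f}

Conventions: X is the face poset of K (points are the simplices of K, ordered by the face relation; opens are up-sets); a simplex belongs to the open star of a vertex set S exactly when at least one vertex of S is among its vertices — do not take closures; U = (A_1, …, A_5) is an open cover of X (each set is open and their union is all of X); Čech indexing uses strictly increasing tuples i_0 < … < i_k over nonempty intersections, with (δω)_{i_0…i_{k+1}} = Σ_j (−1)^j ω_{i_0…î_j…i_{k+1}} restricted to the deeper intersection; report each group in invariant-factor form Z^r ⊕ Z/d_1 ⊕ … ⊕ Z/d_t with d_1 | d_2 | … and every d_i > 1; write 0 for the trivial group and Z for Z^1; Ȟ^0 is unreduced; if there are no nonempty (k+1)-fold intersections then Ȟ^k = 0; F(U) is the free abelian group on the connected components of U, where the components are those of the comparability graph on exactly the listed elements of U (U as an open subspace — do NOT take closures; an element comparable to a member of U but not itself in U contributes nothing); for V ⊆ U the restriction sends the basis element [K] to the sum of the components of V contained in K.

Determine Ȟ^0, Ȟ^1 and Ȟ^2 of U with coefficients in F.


Ȟ^0(U;F) ≅ Z^2; Ȟ^1(U;F) ≅ 0; Ȟ^2(U;F) ≅ 0

nerve of the cover:
  A1={{b},{d},{e},{b,c},{b,f},{d,e},{b,c,f}} A2={{f},{a,f},{b,f},{c,f},{b,c,f}} A3={{b},{b,c},{b,f},{b,c,f}} A4={{b},{c},{d},{b,c},{b,f},{c,f},{d,e},{b,c,f}} A5={{a},{b},{f},{a,f},{b,c},{b,f},{c,f},{b,c,f}}
  A12={{b,f},{b,c,f}} A13={{b},{b,c},{b,f},{b,c,f}} A14={{b},{d},{b,c},{b,f},{d,e},{b,c,f}} A15={{b},{b,c},{b,f},{b,c,f}} A23={{b,f},{b,c,f}} A24={{b,f},{c,f},{b,c,f}} A25={{f},{a,f},{b,f},{c,f},{b,c,f}} A34={{b},{b,c},{b,f},{b,c,f}} A35={{b},{b,c},{b,f},{b,c,f}} A45={{b},{b,c},{b,f},{c,f},{b,c,f}}
  A123={{b,f},{b,c,f}} A124={{b,f},{b,c,f}} A125={{b,f},{b,c,f}} A134={{b},{b,c},{b,f},{b,c,f}} A135={{b},{b,c},{b,f},{b,c,f}} A145={{b},{b,c},{b,f},{b,c,f}} A234={{b,f},{b,c,f}} A235={{b,f},{b,c,f}} A245={{b,f},{c,f},{b,c,f}} A345={{b},{b,c},{b,f},{b,c,f}}
  A1234={{b,f},{b,c,f}} A1235={{b,f},{b,c,f}} A1245={{b,f},{b,c,f}} A1345={{b},{b,c},{b,f},{b,c,f}} A2345={{b,f},{b,c,f}}
  A12345={{b,f},{b,c,f}}
components per intersection:
  A1: {{b},{b,c},{b,f},{b,c,f}} {{d},{e},{d,e}}
  A2: {{f},{a,f},{b,f},{c,f},{b,c,f}}
  A3: {{b},{b,c},{b,f},{b,c,f}}
  A4: {{b},{c},{b,c},{b,f},{c,f},{b,c,f}} {{d},{d,e}}
  A5: {{a},{b},{f},{a,f},{b,c},{b,f},{c,f},{b,c,f}}
  A12: {{b,f},{b,c,f}}
  A13: {{b},{b,c},{b,f},{b,c,f}}
  A14: {{b},{b,c},{b,f},{b,c,f}} {{d},{d,e}}
  A15: {{b},{b,c},{b,f},{b,c,f}}
  A23: {{b,f},{b,c,f}}
  A24: {{b,f},{c,f},{b,c,f}}
  A25: {{f},{a,f},{b,f},{c,f},{b,c,f}}
  A34: {{b},{b,c},{b,f},{b,c,f}}
  A35: {{b},{b,c},{b,f},{b,c,f}}
  A45: {{b},{b,c},{b,f},{c,f},{b,c,f}}
  A123: {{b,f},{b,c,f}}
  A124: {{b,f},{b,c,f}}
  A125: {{b,f},{b,c,f}}
  A134: {{b},{b,c},{b,f},{b,c,f}}
  A135: {{b},{b,c},{b,f},{b,c,f}}
  A145: {{b},{b,c},{b,f},{b,c,f}}
  A234: {{b,f},{b,c,f}}
  A235: {{b,f},{b,c,f}}
  A245: {{b,f},{c,f},{b,c,f}}
  A345: {{b},{b,c},{b,f},{b,c,f}}
  A1234: {{b,f},{b,c,f}}
  A1235: {{b,f},{b,c,f}}
  A1245: {{b,f},{b,c,f}}
  A1345: {{b},{b,c},{b,f},{b,c,f}}
  A2345: {{b,f},{b,c,f}}
  A12345: {{b,f},{b,c,f}}
C dims 7,11,10,5; δ0: rk 5, SNF 1^5; δ1: rk 6, SNF 1^6; δ2: rk 4, SNF 1^4
Ȟ^0 = (7 − 5) − 0 = 2, so Ȟ^0 ≅ Z^2
Ȟ^1 = (11 − 6) − 5 = 0, so Ȟ^1 ≅ 0
Ȟ^2 = (10 − 4) − 6 = 0, so Ȟ^2 ≅ 0


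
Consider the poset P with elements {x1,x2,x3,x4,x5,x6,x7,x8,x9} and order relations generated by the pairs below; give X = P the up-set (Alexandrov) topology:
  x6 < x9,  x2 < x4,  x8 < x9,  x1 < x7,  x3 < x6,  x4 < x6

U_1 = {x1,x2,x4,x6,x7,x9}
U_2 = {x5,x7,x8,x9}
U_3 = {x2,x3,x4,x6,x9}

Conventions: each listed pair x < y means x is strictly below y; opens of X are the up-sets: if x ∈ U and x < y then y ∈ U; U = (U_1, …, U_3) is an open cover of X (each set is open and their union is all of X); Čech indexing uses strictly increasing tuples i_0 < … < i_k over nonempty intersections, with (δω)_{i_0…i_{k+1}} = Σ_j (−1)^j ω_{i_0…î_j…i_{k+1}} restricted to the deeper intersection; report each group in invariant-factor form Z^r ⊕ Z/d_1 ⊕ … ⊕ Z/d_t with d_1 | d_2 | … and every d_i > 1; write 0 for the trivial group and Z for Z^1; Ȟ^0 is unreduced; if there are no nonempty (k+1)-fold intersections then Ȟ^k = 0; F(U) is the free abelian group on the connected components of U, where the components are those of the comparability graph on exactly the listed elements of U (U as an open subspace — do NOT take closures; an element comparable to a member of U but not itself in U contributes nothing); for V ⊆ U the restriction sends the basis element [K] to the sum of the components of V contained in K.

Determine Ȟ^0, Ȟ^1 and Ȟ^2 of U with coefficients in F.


Ȟ^0(U;F) ≅ Z^3; Ȟ^1(U;F) ≅ 0; Ȟ^2(U;F) ≅ 0

nerve simplices:
  U12={x7,x9} U13={x2,x4,x6,x9} U23={x9}
  U123={x9}
components per intersection:
  U1: {x1,x7} {x2,x4,x6,x9}
  U2: {x5} {x7} {x8,x9}
  U3: {x2,x3,x4,x6,x9}
  U12: {x7} {x9}
  U13: {x2,x4,x6,x9}
  U23: {x9}
  U123: {x9}
C dims 6,4,1; δ0: rk 3, SNF 1^3; δ1: rk 1, SNF 1^1
degree 0: 6−3−0 = 3 → Ȟ^0 ≅ Z^3
degree 1: 4−1−3 = 0 → Ȟ^1 ≅ 0
degree 2: 1−0−1 = 0 → Ȟ^2 ≅ 0


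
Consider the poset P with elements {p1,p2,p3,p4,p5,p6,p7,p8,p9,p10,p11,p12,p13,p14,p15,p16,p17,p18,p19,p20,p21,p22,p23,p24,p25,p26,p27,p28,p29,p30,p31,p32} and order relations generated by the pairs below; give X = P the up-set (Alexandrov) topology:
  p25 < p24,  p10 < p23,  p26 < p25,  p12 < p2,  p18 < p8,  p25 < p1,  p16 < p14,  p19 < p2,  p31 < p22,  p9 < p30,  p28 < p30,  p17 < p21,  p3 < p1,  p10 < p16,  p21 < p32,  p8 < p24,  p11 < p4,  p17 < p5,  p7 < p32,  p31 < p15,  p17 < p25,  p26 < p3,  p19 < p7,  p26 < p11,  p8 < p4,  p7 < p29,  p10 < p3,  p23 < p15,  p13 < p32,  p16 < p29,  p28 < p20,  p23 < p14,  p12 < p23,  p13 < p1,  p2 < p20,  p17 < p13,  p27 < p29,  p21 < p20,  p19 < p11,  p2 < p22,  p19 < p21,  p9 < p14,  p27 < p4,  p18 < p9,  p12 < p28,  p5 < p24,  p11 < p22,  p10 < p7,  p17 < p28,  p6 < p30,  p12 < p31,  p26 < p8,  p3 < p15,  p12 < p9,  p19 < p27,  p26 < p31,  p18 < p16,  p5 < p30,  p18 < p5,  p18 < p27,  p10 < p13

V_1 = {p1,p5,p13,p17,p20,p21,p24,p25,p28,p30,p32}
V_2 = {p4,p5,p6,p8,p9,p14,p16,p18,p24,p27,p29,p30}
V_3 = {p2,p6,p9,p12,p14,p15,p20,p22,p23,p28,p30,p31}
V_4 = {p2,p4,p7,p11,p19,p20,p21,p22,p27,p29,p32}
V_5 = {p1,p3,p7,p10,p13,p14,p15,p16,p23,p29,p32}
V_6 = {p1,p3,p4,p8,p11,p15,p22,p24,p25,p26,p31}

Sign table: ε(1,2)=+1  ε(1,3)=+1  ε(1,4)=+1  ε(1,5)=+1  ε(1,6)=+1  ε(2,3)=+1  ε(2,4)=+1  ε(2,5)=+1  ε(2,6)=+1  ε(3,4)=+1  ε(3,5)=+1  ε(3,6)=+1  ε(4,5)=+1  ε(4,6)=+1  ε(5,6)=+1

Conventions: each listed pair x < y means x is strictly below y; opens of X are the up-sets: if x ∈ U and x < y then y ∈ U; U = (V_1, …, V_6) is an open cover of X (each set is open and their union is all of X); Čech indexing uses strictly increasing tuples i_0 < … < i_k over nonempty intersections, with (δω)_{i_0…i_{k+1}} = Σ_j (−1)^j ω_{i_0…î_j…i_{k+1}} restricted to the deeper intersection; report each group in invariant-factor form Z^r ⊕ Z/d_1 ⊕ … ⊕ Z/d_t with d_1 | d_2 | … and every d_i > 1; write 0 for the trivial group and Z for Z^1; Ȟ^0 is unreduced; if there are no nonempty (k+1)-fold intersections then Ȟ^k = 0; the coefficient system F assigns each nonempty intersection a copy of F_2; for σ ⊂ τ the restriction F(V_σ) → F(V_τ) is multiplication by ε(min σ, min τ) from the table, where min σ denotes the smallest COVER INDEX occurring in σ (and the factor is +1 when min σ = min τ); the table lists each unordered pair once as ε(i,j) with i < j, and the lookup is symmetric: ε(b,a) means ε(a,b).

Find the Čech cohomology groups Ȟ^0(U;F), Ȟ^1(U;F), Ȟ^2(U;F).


Ȟ^0(U;F) ≅ Z/2,  Ȟ^1(U;F) ≅ Z/2,  Ȟ^2(U;F) ≅ Z/2

intersection data:
  V12={p5,p24,p30} V13={p20,p28,p30} V14={p20,p21,p32} V15={p1,p13,p32} V16={p1,p24,p25} V23={p6,p9,p14,p30} V24={p4,p27,p29} V25={p14,p16,p29} V26={p4,p8,p24} V34={p2,p20,p22} V35={p14,p15,p23} V36={p15,p22,p31} V45={p7,p29,p32} V46={p4,p11,p22} V56={p1,p3,p15}
  V123={p30} V126={p24} V134={p20} V145={p32} V156={p1} V235={p14} V245={p29} V246={p4} V346={p22} V356={p15}
C dims 6,15,10; δ0: rk_F2 5; δ1: rk_F2 9
Ȟ^0 = (6 − 5) − 0 = 1, so Ȟ^0 ≅ Z/2
Ȟ^1 = (15 − 9) − 5 = 1, so Ȟ^1 ≅ Z/2
Ȟ^2 = (10 − 0) − 9 = 1, so Ȟ^2 ≅ Z/2


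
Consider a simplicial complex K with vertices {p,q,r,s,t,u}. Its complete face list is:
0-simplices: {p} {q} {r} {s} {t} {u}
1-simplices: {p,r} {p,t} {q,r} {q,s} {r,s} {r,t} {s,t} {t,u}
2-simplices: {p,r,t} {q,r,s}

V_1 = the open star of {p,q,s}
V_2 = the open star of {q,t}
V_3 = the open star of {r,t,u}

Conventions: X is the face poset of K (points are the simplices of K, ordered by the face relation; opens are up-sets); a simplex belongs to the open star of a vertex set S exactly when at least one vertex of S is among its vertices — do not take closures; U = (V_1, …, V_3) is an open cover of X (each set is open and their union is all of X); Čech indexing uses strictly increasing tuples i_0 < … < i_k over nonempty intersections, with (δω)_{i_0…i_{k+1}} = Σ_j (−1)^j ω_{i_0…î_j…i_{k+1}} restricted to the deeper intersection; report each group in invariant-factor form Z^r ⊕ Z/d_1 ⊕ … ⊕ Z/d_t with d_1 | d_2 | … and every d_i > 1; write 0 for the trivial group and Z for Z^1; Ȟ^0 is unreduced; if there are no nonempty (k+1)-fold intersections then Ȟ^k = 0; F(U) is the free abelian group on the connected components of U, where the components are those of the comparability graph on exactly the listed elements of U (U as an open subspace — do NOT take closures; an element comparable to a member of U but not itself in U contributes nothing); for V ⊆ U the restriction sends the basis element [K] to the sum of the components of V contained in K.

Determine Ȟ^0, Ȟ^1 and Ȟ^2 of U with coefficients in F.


Ȟ^0 = Z; Ȟ^1 = Z; Ȟ^2 = 0

cover nerve:
  V1={{p},{q},{s},{p,r},{p,t},{q,r},{q,s},{r,s},{s,t},{p,r,t},{q,r,s}} V2={{q},{t},{p,t},{q,r},{q,s},{r,t},{s,t},{t,u},{p,r,t},{q,r,s}} V3={{r},{t},{u},{p,r},{p,t},{q,r},{r,s},{r,t},{s,t},{t,u},{p,r,t},{q,r,s}}
  V12={{q},{p,t},{q,r},{q,s},{s,t},{p,r,t},{q,r,s}} V13={{p,r},{p,t},{q,r},{r,s},{s,t},{p,r,t},{q,r,s}} V23={{t},{p,t},{q,r},{r,t},{s,t},{t,u},{p,r,t},{q,r,s}}
  V123={{p,t},{q,r},{s,t},{p,r,t},{q,r,s}}
components per intersection:
  V1: {{p},{p,r},{p,t},{p,r,t}} {{q},{s},{q,r},{q,s},{r,s},{s,t},{q,r,s}}
  V2: {{q},{q,r},{q,s},{q,r,s}} {{t},{p,t},{r,t},{s,t},{t,u},{p,r,t}}
  V3: {{r},{t},{u},{p,r},{p,t},{q,r},{r,s},{r,t},{s,t},{t,u},{p,r,t},{q,r,s}}
  V12: {{q},{q,r},{q,s},{q,r,s}} {{p,t},{p,r,t}} {{s,t}}
  V13: {{p,r},{p,t},{p,r,t}} {{q,r},{r,s},{q,r,s}} {{s,t}}
  V23: {{t},{p,t},{r,t},{s,t},{t,u},{p,r,t}} {{q,r},{q,r,s}}
  V123: {{p,t},{p,r,t}} {{q,r},{q,r,s}} {{s,t}}
C dims 5,8,3; δ0: rk 4, SNF 1^4; δ1: rk 3, SNF 1^3
Ȟ^0: (5−4)−0=1 ⇒ Z
Ȟ^1: (8−3)−4=1 ⇒ Z
Ȟ^2: (3−0)−3=0 ⇒ 0


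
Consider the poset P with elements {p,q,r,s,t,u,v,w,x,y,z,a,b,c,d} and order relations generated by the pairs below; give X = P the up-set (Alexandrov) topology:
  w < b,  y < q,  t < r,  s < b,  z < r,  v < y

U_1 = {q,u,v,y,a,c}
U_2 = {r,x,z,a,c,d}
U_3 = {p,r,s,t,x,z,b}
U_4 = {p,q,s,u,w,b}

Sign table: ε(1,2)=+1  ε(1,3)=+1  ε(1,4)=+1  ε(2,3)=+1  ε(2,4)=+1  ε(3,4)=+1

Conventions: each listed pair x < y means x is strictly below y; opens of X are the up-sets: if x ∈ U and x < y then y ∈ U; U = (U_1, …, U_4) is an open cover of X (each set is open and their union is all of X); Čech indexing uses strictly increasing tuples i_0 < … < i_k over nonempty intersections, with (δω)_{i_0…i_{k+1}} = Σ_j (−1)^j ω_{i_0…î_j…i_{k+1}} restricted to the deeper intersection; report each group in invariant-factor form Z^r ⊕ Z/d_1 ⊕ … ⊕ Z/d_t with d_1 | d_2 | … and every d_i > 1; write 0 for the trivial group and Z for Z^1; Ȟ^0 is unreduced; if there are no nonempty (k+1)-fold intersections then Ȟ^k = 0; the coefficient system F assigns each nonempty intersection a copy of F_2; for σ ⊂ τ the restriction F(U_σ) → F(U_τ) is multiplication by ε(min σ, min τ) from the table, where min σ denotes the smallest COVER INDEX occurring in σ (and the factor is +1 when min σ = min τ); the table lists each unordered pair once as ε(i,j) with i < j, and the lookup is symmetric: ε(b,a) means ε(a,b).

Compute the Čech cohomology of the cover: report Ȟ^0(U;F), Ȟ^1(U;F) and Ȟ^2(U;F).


nonempty intersections:
  U12={a,c} U14={q,u} U23={r,x,z} U34={p,s,b}
C dims 4,4; δ0: rk_F2 3
Ȟ^0: (4−3)−0=1 ⇒ Z/2
Ȟ^1: (4−0)−3=1 ⇒ Z/2
Ȟ^2: (0−0)−0=0 ⇒ 0

Ȟ^0 ≅ Z/2, Ȟ^1 ≅ Z/2 and Ȟ^2 ≅ 0
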